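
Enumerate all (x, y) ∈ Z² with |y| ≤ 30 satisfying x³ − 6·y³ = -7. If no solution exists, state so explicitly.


The equation is x³ - 6y³ = -7. For fixed y, x³ = 6·y³ − 7, so a solution requires the RHS to be a perfect cube.
Strategy: iterate y from -30 to 30, compute RHS = 6·y³ − 7, and check whether it is a (positive or negative) perfect cube.
Check small values of y:
  y = 0: RHS = -7 is not a perfect cube.
  y = 1: RHS = -1 = (-1)³ ⇒ x = -1 works.
  y = -1: RHS = -13 is not a perfect cube.
  y = 2: RHS = 41 is not a perfect cube.
  y = -2: RHS = -55 is not a perfect cube.
  y = 3: RHS = 155 is not a perfect cube.
  y = -3: RHS = -169 is not a perfect cube.
Continuing the search up to |y| = 30 finds no further solutions beyond those listed.
Collected solutions: (-1, 1).

Solutions (with |y| ≤ 30): (-1, 1).


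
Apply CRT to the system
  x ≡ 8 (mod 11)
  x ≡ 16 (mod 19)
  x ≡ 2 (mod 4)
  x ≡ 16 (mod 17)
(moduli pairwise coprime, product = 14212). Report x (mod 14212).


Product of moduli M = 11 · 19 · 4 · 17 = 14212.
Merge one congruence at a time:
  Start: x ≡ 8 (mod 11).
  Combine with x ≡ 16 (mod 19); new modulus lcm = 209.
    Write x = 8 + 11·t and substitute into x ≡ 16 (mod 19): 11·t ≡ 16 − 8 = 8 (mod 19).
    The inverse of 11 mod 19 is 7 (since 11·7 = 77 = 4·19 + 1), so t ≡ 7·8 = 56 ≡ 18 (mod 19).
    Then x = 8 + 11·18 = 206, valid modulo lcm(11, 19) = 209: x ≡ 206 (mod 209).
  Combine with x ≡ 2 (mod 4); new modulus lcm = 836.
    Write x = 206 + 209·t and substitute into x ≡ 2 (mod 4): 209·t ≡ 2 − 206 = -204 (mod 4).
    Reduce coefficients mod 4: 1·t ≡ 0 (mod 4).
    So t ≡ 0 (mod 4).
    Then x = 206 + 209·0 = 206, valid modulo lcm(209, 4) = 836: x ≡ 206 (mod 836).
  Combine with x ≡ 16 (mod 17); new modulus lcm = 14212.
    Write x = 206 + 836·t and substitute into x ≡ 16 (mod 17): 836·t ≡ 16 − 206 = -190 (mod 17).
    Reduce coefficients mod 17: 3·t ≡ 14 (mod 17).
    The inverse of 3 mod 17 is 6 (since 3·6 = 18 = 1·17 + 1), so t ≡ 6·14 = 84 ≡ 16 (mod 17).
    Then x = 206 + 836·16 = 13582, valid modulo lcm(836, 17) = 14212: x ≡ 13582 (mod 14212).
Verify against each original: 13582 mod 11 = 8, 13582 mod 19 = 16, 13582 mod 4 = 2, 13582 mod 17 = 16.

x ≡ 13582 (mod 14212).


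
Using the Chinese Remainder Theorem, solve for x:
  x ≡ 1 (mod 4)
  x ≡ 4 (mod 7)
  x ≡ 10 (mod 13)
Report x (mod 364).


Moduli 4, 7, 13 are pairwise coprime; by CRT there is a unique solution modulo M = 4 · 7 · 13 = 364.
Solve pairwise, accumulating the modulus:
  Start with x ≡ 1 (mod 4).
  Combine with x ≡ 4 (mod 7): since gcd(4, 7) = 1, we get a unique residue mod 28.
    Write x = 1 + 4·t and substitute into x ≡ 4 (mod 7): 4·t ≡ 4 − 1 = 3 (mod 7).
    The inverse of 4 mod 7 is 2 (since 4·2 = 8 = 1·7 + 1), so t ≡ 2·3 = 6 ≡ 6 (mod 7).
    Then x = 1 + 4·6 = 25, valid modulo lcm(4, 7) = 28: x ≡ 25 (mod 28).
  Combine with x ≡ 10 (mod 13): since gcd(28, 13) = 1, we get a unique residue mod 364.
    Write x = 25 + 28·t and substitute into x ≡ 10 (mod 13): 28·t ≡ 10 − 25 = -15 (mod 13).
    Reduce coefficients mod 13: 2·t ≡ 11 (mod 13).
    The inverse of 2 mod 13 is 7 (since 2·7 = 14 = 1·13 + 1), so t ≡ 7·11 = 77 ≡ 12 (mod 13).
    Then x = 25 + 28·12 = 361, valid modulo lcm(28, 13) = 364: x ≡ 361 (mod 364).
Verify: 361 mod 4 = 1 ✓, 361 mod 7 = 4 ✓, 361 mod 13 = 10 ✓.

x ≡ 361 (mod 364).


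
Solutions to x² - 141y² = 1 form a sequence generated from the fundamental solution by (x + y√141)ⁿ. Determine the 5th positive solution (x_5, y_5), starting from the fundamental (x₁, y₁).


Step 1: Find the fundamental solution (x₁, y₁) of x² - 141y² = 1.
  Expand √141 as a continued fraction. a₀ = ⌊√141⌋ = 11; iterate m_{k+1} = d_k·a_k − m_k, d_{k+1} = (141 − m_{k+1}²)/d_k, a_{k+1} = ⌊(a₀ + m_{k+1})/d_{k+1}⌋ (starting m₀ = 0, d₀ = 1), with convergents p_k = a_k·p_{k-1} + p_{k-2}, q_k = a_k·q_{k-1} + q_{k-2} (p₋₁ = 1, q₋₁ = 0):
  k = 0: a₀ = 11; p₀/q₀ = 11/1; p₀² − 141·q₀² = 121 − 141 = -20.
  k = 1: m = 11, d = 20, a = ⌊(11 + 11)/20⌋ = 1; p/q = (1·11 + 1)/(1·1 + 0) = 12/1; p² − 141·q² = 144 − 141 = 3.
  k = 2: m = 9, d = 3, a = ⌊(11 + 9)/3⌋ = 6; p/q = (6·12 + 11)/(6·1 + 1) = 83/7; p² − 141·q² = 6889 − 6909 = -20.
  k = 3: m = 9, d = 20, a = ⌊(11 + 9)/20⌋ = 1; p/q = (1·83 + 12)/(1·7 + 1) = 95/8; p² − 141·q² = 9025 − 9024 = 1.
  The first convergent with p² − 141·q² = 1 gives the fundamental solution (x₁, y₁) = (95, 8).
Step 2: Apply the recurrence (x_{n+1}, y_{n+1}) = (x₁x_n + 141y₁y_n, x₁y_n + y₁x_n) repeatedly.
  From (x_1, y_1) = (95, 8): x_2 = 95·95 + 141·8·8 = 18049; y_2 = 95·8 + 8·95 = 1520.
  From (x_2, y_2) = (18049, 1520): x_3 = 95·18049 + 141·8·1520 = 3429215; y_3 = 95·1520 + 8·18049 = 288792.
  From (x_3, y_3) = (3429215, 288792): x_4 = 95·3429215 + 141·8·288792 = 651532801; y_4 = 95·288792 + 8·3429215 = 54868960.
  From (x_4, y_4) = (651532801, 54868960): x_5 = 95·651532801 + 141·8·54868960 = 123787802975; y_5 = 95·54868960 + 8·651532801 = 10424813608.
Step 3: Verify x_5² - 141·y_5² = 15323420165377418850625 - 15323420165377418850624 = 1 (should be 1). ✓

(x_1, y_1) = (95, 8); (x_5, y_5) = (123787802975, 10424813608).


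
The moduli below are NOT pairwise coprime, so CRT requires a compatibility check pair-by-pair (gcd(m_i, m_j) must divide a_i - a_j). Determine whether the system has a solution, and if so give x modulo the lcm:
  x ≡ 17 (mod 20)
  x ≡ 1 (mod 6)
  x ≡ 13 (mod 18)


Moduli 20, 6, 18 are not pairwise coprime, so CRT works modulo lcm(m_i) when all pairwise compatibility conditions hold.
Pairwise compatibility: gcd(m_i, m_j) must divide a_i - a_j for every pair.
Merge one congruence at a time:
  Start: x ≡ 17 (mod 20).
  Combine with x ≡ 1 (mod 6): gcd(20, 6) = 2; 1 - 17 = -16, which IS divisible by 2, so compatible.
    Write x = 17 + 20·t and substitute into x ≡ 1 (mod 6): 20·t ≡ 1 − 17 = -16 (mod 6).
    Divide the congruence (and modulus) by g = 2: 10·t ≡ -8 (mod 3).
    Reduce coefficients mod 3: 1·t ≡ 1 (mod 3).
    So t ≡ 1 (mod 3).
    Then x = 17 + 20·1 = 37, valid modulo lcm(20, 6) = 60: x ≡ 37 (mod 60).
  Combine with x ≡ 13 (mod 18): gcd(60, 18) = 6; 13 - 37 = -24, which IS divisible by 6, so compatible.
    Write x = 37 + 60·t and substitute into x ≡ 13 (mod 18): 60·t ≡ 13 − 37 = -24 (mod 18).
    Divide the congruence (and modulus) by g = 6: 10·t ≡ -4 (mod 3).
    Reduce coefficients mod 3: 1·t ≡ 2 (mod 3).
    So t ≡ 2 (mod 3).
    Then x = 37 + 60·2 = 157, valid modulo lcm(60, 18) = 180: x ≡ 157 (mod 180).
Verify: 157 mod 20 = 17, 157 mod 6 = 1, 157 mod 18 = 13.

x ≡ 157 (mod 180).


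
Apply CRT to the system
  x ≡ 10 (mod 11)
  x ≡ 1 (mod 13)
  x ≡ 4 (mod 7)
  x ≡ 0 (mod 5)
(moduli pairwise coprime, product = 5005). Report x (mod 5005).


Product of moduli M = 11 · 13 · 7 · 5 = 5005.
Merge one congruence at a time:
  Start: x ≡ 10 (mod 11).
  Combine with x ≡ 1 (mod 13); new modulus lcm = 143.
    Write x = 10 + 11·t and substitute into x ≡ 1 (mod 13): 11·t ≡ 1 − 10 = -9 (mod 13).
    Reduce coefficients mod 13: 11·t ≡ 4 (mod 13).
    The inverse of 11 mod 13 is 6 (since 11·6 = 66 = 5·13 + 1), so t ≡ 6·4 = 24 ≡ 11 (mod 13).
    Then x = 10 + 11·11 = 131, valid modulo lcm(11, 13) = 143: x ≡ 131 (mod 143).
  Combine with x ≡ 4 (mod 7); new modulus lcm = 1001.
    Write x = 131 + 143·t and substitute into x ≡ 4 (mod 7): 143·t ≡ 4 − 131 = -127 (mod 7).
    Reduce coefficients mod 7: 3·t ≡ 6 (mod 7).
    The inverse of 3 mod 7 is 5 (since 3·5 = 15 = 2·7 + 1), so t ≡ 5·6 = 30 ≡ 2 (mod 7).
    Then x = 131 + 143·2 = 417, valid modulo lcm(143, 7) = 1001: x ≡ 417 (mod 1001).
  Combine with x ≡ 0 (mod 5); new modulus lcm = 5005.
    Write x = 417 + 1001·t and substitute into x ≡ 0 (mod 5): 1001·t ≡ 0 − 417 = -417 (mod 5).
    Reduce coefficients mod 5: 1·t ≡ 3 (mod 5).
    So t ≡ 3 (mod 5).
    Then x = 417 + 1001·3 = 3420, valid modulo lcm(1001, 5) = 5005: x ≡ 3420 (mod 5005).
Verify against each original: 3420 mod 11 = 10, 3420 mod 13 = 1, 3420 mod 7 = 4, 3420 mod 5 = 0.

x ≡ 3420 (mod 5005).


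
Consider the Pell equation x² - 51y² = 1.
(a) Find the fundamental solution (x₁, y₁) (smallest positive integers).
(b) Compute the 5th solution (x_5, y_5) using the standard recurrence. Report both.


Step 1: Find the fundamental solution (x₁, y₁) of x² - 51y² = 1.
  Expand √51 as a continued fraction. a₀ = ⌊√51⌋ = 7; iterate m_{k+1} = d_k·a_k − m_k, d_{k+1} = (51 − m_{k+1}²)/d_k, a_{k+1} = ⌊(a₀ + m_{k+1})/d_{k+1}⌋ (starting m₀ = 0, d₀ = 1), with convergents p_k = a_k·p_{k-1} + p_{k-2}, q_k = a_k·q_{k-1} + q_{k-2} (p₋₁ = 1, q₋₁ = 0):
  k = 0: a₀ = 7; p₀/q₀ = 7/1; p₀² − 51·q₀² = 49 − 51 = -2.
  k = 1: m = 7, d = 2, a = ⌊(7 + 7)/2⌋ = 7; p/q = (7·7 + 1)/(7·1 + 0) = 50/7; p² − 51·q² = 2500 − 2499 = 1.
  The first convergent with p² − 51·q² = 1 gives the fundamental solution (x₁, y₁) = (50, 7).
Step 2: Apply the recurrence (x_{n+1}, y_{n+1}) = (x₁x_n + 51y₁y_n, x₁y_n + y₁x_n) repeatedly.
  From (x_1, y_1) = (50, 7): x_2 = 50·50 + 51·7·7 = 4999; y_2 = 50·7 + 7·50 = 700.
  From (x_2, y_2) = (4999, 700): x_3 = 50·4999 + 51·7·700 = 499850; y_3 = 50·700 + 7·4999 = 69993.
  From (x_3, y_3) = (499850, 69993): x_4 = 50·499850 + 51·7·69993 = 49980001; y_4 = 50·69993 + 7·499850 = 6998600.
  From (x_4, y_4) = (49980001, 6998600): x_5 = 50·49980001 + 51·7·6998600 = 4997500250; y_5 = 50·6998600 + 7·49980001 = 699790007.
Step 3: Verify x_5² - 51·y_5² = 24975008748750062500 - 24975008748750062499 = 1 (should be 1). ✓

(x_1, y_1) = (50, 7); (x_5, y_5) = (4997500250, 699790007).


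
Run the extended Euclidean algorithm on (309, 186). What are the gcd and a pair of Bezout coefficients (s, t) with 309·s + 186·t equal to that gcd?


Euclidean algorithm on (309, 186) — divide until remainder is 0:
  309 = 1 · 186 + 123
  186 = 1 · 123 + 63
  123 = 1 · 63 + 60
  63 = 1 · 60 + 3
  60 = 20 · 3 + 0
gcd(309, 186) = 3.
Track Bezout coefficients alongside the remainders: start with r₀ = 309 = a·1 + b·0 (s = 1, t = 0) and r₁ = 186 = a·0 + b·1 (s = 0, t = 1); each new remainder r_{k+1} = r_{k-1} − q_k·r_k inherits s_{k+1} = s_{k-1} − q_k·s_k, t_{k+1} = t_{k-1} − q_k·t_k, so r_k = a·s_k + b·t_k at every step:
  q = 1: r = 123, s = 1 − 1·0 = 1, t = 0 − 1·1 = -1  (check: 309·1 + 186·(-1) = 123)
  q = 1: r = 63, s = 0 − 1·1 = -1, t = 1 − 1·(-1) = 2  (check: 309·(-1) + 186·2 = 63)
  q = 1: r = 60, s = 1 − 1·(-1) = 2, t = -1 − 1·2 = -3  (check: 309·2 + 186·(-3) = 60)
  q = 1: r = 3, s = -1 − 1·2 = -3, t = 2 − 1·(-3) = 5  (check: 309·(-3) + 186·5 = 3)
The row with r = 3 (the gcd) gives the Bezout coefficients s = -3, t = 5.
Result: 309 · (-3) + 186 · (5) = 3.

gcd(309, 186) = 3; s = -3, t = 5 (check: 309·(-3) + 186·5 = 3).


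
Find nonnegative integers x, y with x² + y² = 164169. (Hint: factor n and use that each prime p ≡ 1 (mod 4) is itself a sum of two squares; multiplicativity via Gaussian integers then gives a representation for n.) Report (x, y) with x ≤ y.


Step 1: Factor n = 164169 = 3^2 · 17 · 29 · 37.
Step 2: Check the mod-4 condition on each prime factor: 3 ≡ 3 (mod 4), exponent 2 (must be even); 17 ≡ 1 (mod 4), exponent 1; 29 ≡ 1 (mod 4), exponent 1; 37 ≡ 1 (mod 4), exponent 1.
All primes ≡ 3 (mod 4) appear to even exponent (or don't appear), so by the two-squares theorem n IS expressible as a sum of two squares.
Step 3: Build a representation. Group n = k² · m with k = 3 and m = 17 · 29 · 37 = 18241 (a product of primes ≡ 1 (mod 4)); a representation of m scales to one of n via (k·x)² + (k·y)² = k²(x² + y²). Each prime p ≡ 1 (mod 4) is itself a sum of two squares; find a² by testing p − a² for a perfect square:
  17: 17 − 1² = 16 = 4² ⇒ 17 = 1² + 4².
  29: 29 − 1² = 28, 29 − 2² = 25 = 5² ⇒ 29 = 2² + 5².
  37: 37 − 1² = 36 = 6² ⇒ 37 = 1² + 6².
  Combine using the Brahmagupta–Fibonacci identity (a² + b²)(c² + d²) = (ac − bd)² + (ad + bc)² = (ac + bd)² + (ad − bc)²:
  17 · 29 = 493: from (1² + 4²)(2² + 5²), take (1·2 − 4·5, 1·5 + 4·2) = (2 − 20, 5 + 8) = (-18, 13); dropping signs (only squares matter) gives (18, 13); check 18² + 13² = 324 + 169 = 493 ✓.
  493 · 37 = 18241: from (18² + 13²)(1² + 6²), take (18·1 − 13·6, 18·6 + 13·1) = (18 − 78, 108 + 13) = (-60, 121); dropping signs (only squares matter) gives (60, 121); check 60² + 121² = 3600 + 14641 = 18241 ✓.
  Scale by k = 3: (3·60, 3·121) = (180, 363).
Step 4: Order so x ≤ y and verify: 180² + 363² = 32400 + 131769 = 164169 = n. ✓

n = 164169 = 180² + 363² (one valid representation with x ≤ y).


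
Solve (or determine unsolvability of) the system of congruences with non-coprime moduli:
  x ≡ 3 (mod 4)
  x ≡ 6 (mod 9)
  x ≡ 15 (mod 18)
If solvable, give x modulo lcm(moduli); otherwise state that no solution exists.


Moduli 4, 9, 18 are not pairwise coprime, so CRT works modulo lcm(m_i) when all pairwise compatibility conditions hold.
Pairwise compatibility: gcd(m_i, m_j) must divide a_i - a_j for every pair.
Merge one congruence at a time:
  Start: x ≡ 3 (mod 4).
  Combine with x ≡ 6 (mod 9): gcd(4, 9) = 1; 6 - 3 = 3, which IS divisible by 1, so compatible.
    Write x = 3 + 4·t and substitute into x ≡ 6 (mod 9): 4·t ≡ 6 − 3 = 3 (mod 9).
    The inverse of 4 mod 9 is 7 (since 4·7 = 28 = 3·9 + 1), so t ≡ 7·3 = 21 ≡ 3 (mod 9).
    Then x = 3 + 4·3 = 15, valid modulo lcm(4, 9) = 36: x ≡ 15 (mod 36).
  Combine with x ≡ 15 (mod 18): gcd(36, 18) = 18; 15 - 15 = 0, which IS divisible by 18, so compatible.
    Write x = 15 + 36·t and substitute into x ≡ 15 (mod 18): 36·t ≡ 15 − 15 = 0 (mod 18).
    Divide the congruence (and modulus) by g = 18: 2·t ≡ 0 (mod 1).
    Modulo 1 every t works; take t = 0.
    Then x = 15 + 36·0 = 15, valid modulo lcm(36, 18) = 36: x ≡ 15 (mod 36).
Verify: 15 mod 4 = 3, 15 mod 9 = 6, 15 mod 18 = 15.

x ≡ 15 (mod 36).


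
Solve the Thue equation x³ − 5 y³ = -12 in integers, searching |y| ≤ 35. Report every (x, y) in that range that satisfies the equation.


The equation is x³ - 5y³ = -12. For fixed y, x³ = 5·y³ − 12, so a solution requires the RHS to be a perfect cube.
Strategy: iterate y from -35 to 35, compute RHS = 5·y³ − 12, and check whether it is a (positive or negative) perfect cube.
Check small values of y:
  y = 0: RHS = -12 is not a perfect cube.
  y = 1: RHS = -7 is not a perfect cube.
  y = -1: RHS = -17 is not a perfect cube.
  y = 2: RHS = 28 is not a perfect cube.
  y = -2: RHS = -52 is not a perfect cube.
  y = 3: RHS = 123 is not a perfect cube.
  y = -3: RHS = -147 is not a perfect cube.
Continuing the search up to |y| = 35 finds no solutions either.
No (x, y) in the scanned range satisfies the equation.

No integer solutions with |y| ≤ 35.


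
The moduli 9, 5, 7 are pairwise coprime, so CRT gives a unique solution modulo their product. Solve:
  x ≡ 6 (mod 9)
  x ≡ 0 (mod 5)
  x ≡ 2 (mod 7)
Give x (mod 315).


Moduli 9, 5, 7 are pairwise coprime; by CRT there is a unique solution modulo M = 9 · 5 · 7 = 315.
Solve pairwise, accumulating the modulus:
  Start with x ≡ 6 (mod 9).
  Combine with x ≡ 0 (mod 5): since gcd(9, 5) = 1, we get a unique residue mod 45.
    Write x = 6 + 9·t and substitute into x ≡ 0 (mod 5): 9·t ≡ 0 − 6 = -6 (mod 5).
    Reduce coefficients mod 5: 4·t ≡ 4 (mod 5).
    The inverse of 4 mod 5 is 4 (since 4·4 = 16 = 3·5 + 1), so t ≡ 4·4 = 16 ≡ 1 (mod 5).
    Then x = 6 + 9·1 = 15, valid modulo lcm(9, 5) = 45: x ≡ 15 (mod 45).
  Combine with x ≡ 2 (mod 7): since gcd(45, 7) = 1, we get a unique residue mod 315.
    Write x = 15 + 45·t and substitute into x ≡ 2 (mod 7): 45·t ≡ 2 − 15 = -13 (mod 7).
    Reduce coefficients mod 7: 3·t ≡ 1 (mod 7).
    The inverse of 3 mod 7 is 5 (since 3·5 = 15 = 2·7 + 1), so t ≡ 5·1 = 5 ≡ 5 (mod 7).
    Then x = 15 + 45·5 = 240, valid modulo lcm(45, 7) = 315: x ≡ 240 (mod 315).
Verify: 240 mod 9 = 6 ✓, 240 mod 5 = 0 ✓, 240 mod 7 = 2 ✓.

x ≡ 240 (mod 315).


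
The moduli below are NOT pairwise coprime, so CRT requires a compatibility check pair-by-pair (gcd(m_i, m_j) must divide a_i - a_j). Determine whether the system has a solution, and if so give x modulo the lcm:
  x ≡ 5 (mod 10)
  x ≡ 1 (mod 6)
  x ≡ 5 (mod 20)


Moduli 10, 6, 20 are not pairwise coprime, so CRT works modulo lcm(m_i) when all pairwise compatibility conditions hold.
Pairwise compatibility: gcd(m_i, m_j) must divide a_i - a_j for every pair.
Merge one congruence at a time:
  Start: x ≡ 5 (mod 10).
  Combine with x ≡ 1 (mod 6): gcd(10, 6) = 2; 1 - 5 = -4, which IS divisible by 2, so compatible.
    Write x = 5 + 10·t and substitute into x ≡ 1 (mod 6): 10·t ≡ 1 − 5 = -4 (mod 6).
    Divide the congruence (and modulus) by g = 2: 5·t ≡ -2 (mod 3).
    Reduce coefficients mod 3: 2·t ≡ 1 (mod 3).
    The inverse of 2 mod 3 is 2 (since 2·2 = 4 = 1·3 + 1), so t ≡ 2·1 = 2 ≡ 2 (mod 3).
    Then x = 5 + 10·2 = 25, valid modulo lcm(10, 6) = 30: x ≡ 25 (mod 30).
  Combine with x ≡ 5 (mod 20): gcd(30, 20) = 10; 5 - 25 = -20, which IS divisible by 10, so compatible.
    Write x = 25 + 30·t and substitute into x ≡ 5 (mod 20): 30·t ≡ 5 − 25 = -20 (mod 20).
    Divide the congruence (and modulus) by g = 10: 3·t ≡ -2 (mod 2).
    Reduce coefficients mod 2: 1·t ≡ 0 (mod 2).
    So t ≡ 0 (mod 2).
    Then x = 25 + 30·0 = 25, valid modulo lcm(30, 20) = 60: x ≡ 25 (mod 60).
Verify: 25 mod 10 = 5, 25 mod 6 = 1, 25 mod 20 = 5.

x ≡ 25 (mod 60).


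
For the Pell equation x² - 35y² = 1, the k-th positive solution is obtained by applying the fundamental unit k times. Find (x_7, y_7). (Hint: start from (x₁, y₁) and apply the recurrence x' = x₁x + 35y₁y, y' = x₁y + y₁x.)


Step 1: Find the fundamental solution (x₁, y₁) of x² - 35y² = 1.
  Expand √35 as a continued fraction. a₀ = ⌊√35⌋ = 5; iterate m_{k+1} = d_k·a_k − m_k, d_{k+1} = (35 − m_{k+1}²)/d_k, a_{k+1} = ⌊(a₀ + m_{k+1})/d_{k+1}⌋ (starting m₀ = 0, d₀ = 1), with convergents p_k = a_k·p_{k-1} + p_{k-2}, q_k = a_k·q_{k-1} + q_{k-2} (p₋₁ = 1, q₋₁ = 0):
  k = 0: a₀ = 5; p₀/q₀ = 5/1; p₀² − 35·q₀² = 25 − 35 = -10.
  k = 1: m = 5, d = 10, a = ⌊(5 + 5)/10⌋ = 1; p/q = (1·5 + 1)/(1·1 + 0) = 6/1; p² − 35·q² = 36 − 35 = 1.
  The first convergent with p² − 35·q² = 1 gives the fundamental solution (x₁, y₁) = (6, 1).
Step 2: Apply the recurrence (x_{n+1}, y_{n+1}) = (x₁x_n + 35y₁y_n, x₁y_n + y₁x_n) repeatedly.
  From (x_1, y_1) = (6, 1): x_2 = 6·6 + 35·1·1 = 71; y_2 = 6·1 + 1·6 = 12.
  From (x_2, y_2) = (71, 12): x_3 = 6·71 + 35·1·12 = 846; y_3 = 6·12 + 1·71 = 143.
  From (x_3, y_3) = (846, 143): x_4 = 6·846 + 35·1·143 = 10081; y_4 = 6·143 + 1·846 = 1704.
  From (x_4, y_4) = (10081, 1704): x_5 = 6·10081 + 35·1·1704 = 120126; y_5 = 6·1704 + 1·10081 = 20305.
  From (x_5, y_5) = (120126, 20305): x_6 = 6·120126 + 35·1·20305 = 1431431; y_6 = 6·20305 + 1·120126 = 241956.
  From (x_6, y_6) = (1431431, 241956): x_7 = 6·1431431 + 35·1·241956 = 17057046; y_7 = 6·241956 + 1·1431431 = 2883167.
Step 3: Verify x_7² - 35·y_7² = 290942818246116 - 290942818246115 = 1 (should be 1). ✓

(x_1, y_1) = (6, 1); (x_7, y_7) = (17057046, 2883167).


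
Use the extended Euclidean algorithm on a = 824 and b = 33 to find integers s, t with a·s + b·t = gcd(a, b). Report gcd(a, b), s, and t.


Euclidean algorithm on (824, 33) — divide until remainder is 0:
  824 = 24 · 33 + 32
  33 = 1 · 32 + 1
  32 = 32 · 1 + 0
gcd(824, 33) = 1.
Track Bezout coefficients alongside the remainders: start with r₀ = 824 = a·1 + b·0 (s = 1, t = 0) and r₁ = 33 = a·0 + b·1 (s = 0, t = 1); each new remainder r_{k+1} = r_{k-1} − q_k·r_k inherits s_{k+1} = s_{k-1} − q_k·s_k, t_{k+1} = t_{k-1} − q_k·t_k, so r_k = a·s_k + b·t_k at every step:
  q = 24: r = 32, s = 1 − 24·0 = 1, t = 0 − 24·1 = -24  (check: 824·1 + 33·(-24) = 32)
  q = 1: r = 1, s = 0 − 1·1 = -1, t = 1 − 1·(-24) = 25  (check: 824·(-1) + 33·25 = 1)
The row with r = 1 (the gcd) gives the Bezout coefficients s = -1, t = 25.
Result: 824 · (-1) + 33 · (25) = 1.

gcd(824, 33) = 1; s = -1, t = 25 (check: 824·(-1) + 33·25 = 1).


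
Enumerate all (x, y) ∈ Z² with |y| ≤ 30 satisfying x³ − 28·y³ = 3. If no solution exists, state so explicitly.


The equation is x³ - 28y³ = 3. For fixed y, x³ = 28·y³ + 3, so a solution requires the RHS to be a perfect cube.
Strategy: iterate y from -30 to 30, compute RHS = 28·y³ + 3, and check whether it is a (positive or negative) perfect cube.
Check small values of y:
  y = 0: RHS = 3 is not a perfect cube.
  y = 1: RHS = 31 is not a perfect cube.
  y = -1: RHS = -25 is not a perfect cube.
  y = 2: RHS = 227 is not a perfect cube.
  y = -2: RHS = -221 is not a perfect cube.
  y = 3: RHS = 759 is not a perfect cube.
  y = -3: RHS = -753 is not a perfect cube.
Continuing the search up to |y| = 30 finds no solutions either.
No (x, y) in the scanned range satisfies the equation.

No integer solutions with |y| ≤ 30.


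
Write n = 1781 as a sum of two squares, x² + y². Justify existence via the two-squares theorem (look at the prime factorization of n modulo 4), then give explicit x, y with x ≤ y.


Step 1: Factor n = 1781 = 13 · 137.
Step 2: Check the mod-4 condition on each prime factor: 13 ≡ 1 (mod 4), exponent 1; 137 ≡ 1 (mod 4), exponent 1.
All primes ≡ 3 (mod 4) appear to even exponent (or don't appear), so by the two-squares theorem n IS expressible as a sum of two squares.
Step 3: Build a representation. Here n = 13 · 137 is a product of primes ≡ 1 (mod 4). Each prime p ≡ 1 (mod 4) is itself a sum of two squares; find a² by testing p − a² for a perfect square:
  13: 13 − 1² = 12, 13 − 2² = 9 = 3² ⇒ 13 = 2² + 3².
  137: 137 − 1² = 136, 137 − 2² = 133, 137 − 3² = 128, 137 − 4² = 121 = 11² ⇒ 137 = 4² + 11².
  Combine using the Brahmagupta–Fibonacci identity (a² + b²)(c² + d²) = (ac − bd)² + (ad + bc)² = (ac + bd)² + (ad − bc)²:
  13 · 137 = 1781: from (2² + 3²)(4² + 11²), take (2·4 − 3·11, 2·11 + 3·4) = (8 − 33, 22 + 12) = (-25, 34); dropping signs (only squares matter) gives (25, 34); check 25² + 34² = 625 + 1156 = 1781 ✓.
Step 4: Order so x ≤ y and verify: 25² + 34² = 625 + 1156 = 1781 = n. ✓

n = 1781 = 25² + 34² (one valid representation with x ≤ y).


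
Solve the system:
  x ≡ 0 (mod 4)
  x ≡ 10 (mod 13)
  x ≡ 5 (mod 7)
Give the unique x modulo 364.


Moduli 4, 13, 7 are pairwise coprime; by CRT there is a unique solution modulo M = 4 · 13 · 7 = 364.
Solve pairwise, accumulating the modulus:
  Start with x ≡ 0 (mod 4).
  Combine with x ≡ 10 (mod 13): since gcd(4, 13) = 1, we get a unique residue mod 52.
    Write x = 0 + 4·t and substitute into x ≡ 10 (mod 13): 4·t ≡ 10 − 0 = 10 (mod 13).
    The inverse of 4 mod 13 is 10 (since 4·10 = 40 = 3·13 + 1), so t ≡ 10·10 = 100 ≡ 9 (mod 13).
    Then x = 0 + 4·9 = 36, valid modulo lcm(4, 13) = 52: x ≡ 36 (mod 52).
  Combine with x ≡ 5 (mod 7): since gcd(52, 7) = 1, we get a unique residue mod 364.
    Write x = 36 + 52·t and substitute into x ≡ 5 (mod 7): 52·t ≡ 5 − 36 = -31 (mod 7).
    Reduce coefficients mod 7: 3·t ≡ 4 (mod 7).
    The inverse of 3 mod 7 is 5 (since 3·5 = 15 = 2·7 + 1), so t ≡ 5·4 = 20 ≡ 6 (mod 7).
    Then x = 36 + 52·6 = 348, valid modulo lcm(52, 7) = 364: x ≡ 348 (mod 364).
Verify: 348 mod 4 = 0 ✓, 348 mod 13 = 10 ✓, 348 mod 7 = 5 ✓.

x ≡ 348 (mod 364).


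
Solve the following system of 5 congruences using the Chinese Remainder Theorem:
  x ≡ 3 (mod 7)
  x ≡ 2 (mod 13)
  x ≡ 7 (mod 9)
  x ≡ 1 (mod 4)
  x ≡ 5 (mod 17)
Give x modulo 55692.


Product of moduli M = 7 · 13 · 9 · 4 · 17 = 55692.
Merge one congruence at a time:
  Start: x ≡ 3 (mod 7).
  Combine with x ≡ 2 (mod 13); new modulus lcm = 91.
    Write x = 3 + 7·t and substitute into x ≡ 2 (mod 13): 7·t ≡ 2 − 3 = -1 (mod 13).
    Reduce coefficients mod 13: 7·t ≡ 12 (mod 13).
    The inverse of 7 mod 13 is 2 (since 7·2 = 14 = 1·13 + 1), so t ≡ 2·12 = 24 ≡ 11 (mod 13).
    Then x = 3 + 7·11 = 80, valid modulo lcm(7, 13) = 91: x ≡ 80 (mod 91).
  Combine with x ≡ 7 (mod 9); new modulus lcm = 819.
    Write x = 80 + 91·t and substitute into x ≡ 7 (mod 9): 91·t ≡ 7 − 80 = -73 (mod 9).
    Reduce coefficients mod 9: 1·t ≡ 8 (mod 9).
    So t ≡ 8 (mod 9).
    Then x = 80 + 91·8 = 808, valid modulo lcm(91, 9) = 819: x ≡ 808 (mod 819).
  Combine with x ≡ 1 (mod 4); new modulus lcm = 3276.
    Write x = 808 + 819·t and substitute into x ≡ 1 (mod 4): 819·t ≡ 1 − 808 = -807 (mod 4).
    Reduce coefficients mod 4: 3·t ≡ 1 (mod 4).
    The inverse of 3 mod 4 is 3 (since 3·3 = 9 = 2·4 + 1), so t ≡ 3·1 = 3 ≡ 3 (mod 4).
    Then x = 808 + 819·3 = 3265, valid modulo lcm(819, 4) = 3276: x ≡ 3265 (mod 3276).
  Combine with x ≡ 5 (mod 17); new modulus lcm = 55692.
    Write x = 3265 + 3276·t and substitute into x ≡ 5 (mod 17): 3276·t ≡ 5 − 3265 = -3260 (mod 17).
    Reduce coefficients mod 17: 12·t ≡ 4 (mod 17).
    The inverse of 12 mod 17 is 10 (since 12·10 = 120 = 7·17 + 1), so t ≡ 10·4 = 40 ≡ 6 (mod 17).
    Then x = 3265 + 3276·6 = 22921, valid modulo lcm(3276, 17) = 55692: x ≡ 22921 (mod 55692).
Verify against each original: 22921 mod 7 = 3, 22921 mod 13 = 2, 22921 mod 9 = 7, 22921 mod 4 = 1, 22921 mod 17 = 5.

x ≡ 22921 (mod 55692).


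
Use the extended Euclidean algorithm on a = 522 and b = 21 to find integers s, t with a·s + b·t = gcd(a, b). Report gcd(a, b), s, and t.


Euclidean algorithm on (522, 21) — divide until remainder is 0:
  522 = 24 · 21 + 18
  21 = 1 · 18 + 3
  18 = 6 · 3 + 0
gcd(522, 21) = 3.
Track Bezout coefficients alongside the remainders: start with r₀ = 522 = a·1 + b·0 (s = 1, t = 0) and r₁ = 21 = a·0 + b·1 (s = 0, t = 1); each new remainder r_{k+1} = r_{k-1} − q_k·r_k inherits s_{k+1} = s_{k-1} − q_k·s_k, t_{k+1} = t_{k-1} − q_k·t_k, so r_k = a·s_k + b·t_k at every step:
  q = 24: r = 18, s = 1 − 24·0 = 1, t = 0 − 24·1 = -24  (check: 522·1 + 21·(-24) = 18)
  q = 1: r = 3, s = 0 − 1·1 = -1, t = 1 − 1·(-24) = 25  (check: 522·(-1) + 21·25 = 3)
The row with r = 3 (the gcd) gives the Bezout coefficients s = -1, t = 25.
Result: 522 · (-1) + 21 · (25) = 3.

gcd(522, 21) = 3; s = -1, t = 25 (check: 522·(-1) + 21·25 = 3).


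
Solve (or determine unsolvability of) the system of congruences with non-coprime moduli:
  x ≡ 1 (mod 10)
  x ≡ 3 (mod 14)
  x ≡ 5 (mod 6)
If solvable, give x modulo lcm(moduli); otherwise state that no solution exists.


Moduli 10, 14, 6 are not pairwise coprime, so CRT works modulo lcm(m_i) when all pairwise compatibility conditions hold.
Pairwise compatibility: gcd(m_i, m_j) must divide a_i - a_j for every pair.
Merge one congruence at a time:
  Start: x ≡ 1 (mod 10).
  Combine with x ≡ 3 (mod 14): gcd(10, 14) = 2; 3 - 1 = 2, which IS divisible by 2, so compatible.
    Write x = 1 + 10·t and substitute into x ≡ 3 (mod 14): 10·t ≡ 3 − 1 = 2 (mod 14).
    Divide the congruence (and modulus) by g = 2: 5·t ≡ 1 (mod 7).
    The inverse of 5 mod 7 is 3 (since 5·3 = 15 = 2·7 + 1), so t ≡ 3·1 = 3 ≡ 3 (mod 7).
    Then x = 1 + 10·3 = 31, valid modulo lcm(10, 14) = 70: x ≡ 31 (mod 70).
  Combine with x ≡ 5 (mod 6): gcd(70, 6) = 2; 5 - 31 = -26, which IS divisible by 2, so compatible.
    Write x = 31 + 70·t and substitute into x ≡ 5 (mod 6): 70·t ≡ 5 − 31 = -26 (mod 6).
    Divide the congruence (and modulus) by g = 2: 35·t ≡ -13 (mod 3).
    Reduce coefficients mod 3: 2·t ≡ 2 (mod 3).
    The inverse of 2 mod 3 is 2 (since 2·2 = 4 = 1·3 + 1), so t ≡ 2·2 = 4 ≡ 1 (mod 3).
    Then x = 31 + 70·1 = 101, valid modulo lcm(70, 6) = 210: x ≡ 101 (mod 210).
Verify: 101 mod 10 = 1, 101 mod 14 = 3, 101 mod 6 = 5.

x ≡ 101 (mod 210).


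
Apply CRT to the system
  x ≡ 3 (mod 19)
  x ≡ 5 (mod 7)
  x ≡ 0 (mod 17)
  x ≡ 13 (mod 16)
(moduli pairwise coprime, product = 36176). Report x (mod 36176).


Product of moduli M = 19 · 7 · 17 · 16 = 36176.
Merge one congruence at a time:
  Start: x ≡ 3 (mod 19).
  Combine with x ≡ 5 (mod 7); new modulus lcm = 133.
    Write x = 3 + 19·t and substitute into x ≡ 5 (mod 7): 19·t ≡ 5 − 3 = 2 (mod 7).
    Reduce coefficients mod 7: 5·t ≡ 2 (mod 7).
    The inverse of 5 mod 7 is 3 (since 5·3 = 15 = 2·7 + 1), so t ≡ 3·2 = 6 ≡ 6 (mod 7).
    Then x = 3 + 19·6 = 117, valid modulo lcm(19, 7) = 133: x ≡ 117 (mod 133).
  Combine with x ≡ 0 (mod 17); new modulus lcm = 2261.
    Write x = 117 + 133·t and substitute into x ≡ 0 (mod 17): 133·t ≡ 0 − 117 = -117 (mod 17).
    Reduce coefficients mod 17: 14·t ≡ 2 (mod 17).
    The inverse of 14 mod 17 is 11 (since 14·11 = 154 = 9·17 + 1), so t ≡ 11·2 = 22 ≡ 5 (mod 17).
    Then x = 117 + 133·5 = 782, valid modulo lcm(133, 17) = 2261: x ≡ 782 (mod 2261).
  Combine with x ≡ 13 (mod 16); new modulus lcm = 36176.
    Write x = 782 + 2261·t and substitute into x ≡ 13 (mod 16): 2261·t ≡ 13 − 782 = -769 (mod 16).
    Reduce coefficients mod 16: 5·t ≡ 15 (mod 16).
    The inverse of 5 mod 16 is 13 (since 5·13 = 65 = 4·16 + 1), so t ≡ 13·15 = 195 ≡ 3 (mod 16).
    Then x = 782 + 2261·3 = 7565, valid modulo lcm(2261, 16) = 36176: x ≡ 7565 (mod 36176).
Verify against each original: 7565 mod 19 = 3, 7565 mod 7 = 5, 7565 mod 17 = 0, 7565 mod 16 = 13.

x ≡ 7565 (mod 36176).


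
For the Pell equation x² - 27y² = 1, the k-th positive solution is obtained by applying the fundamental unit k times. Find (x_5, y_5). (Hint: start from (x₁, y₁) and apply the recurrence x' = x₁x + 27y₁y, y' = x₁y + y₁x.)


Step 1: Find the fundamental solution (x₁, y₁) of x² - 27y² = 1.
  Expand √27 as a continued fraction. a₀ = ⌊√27⌋ = 5; iterate m_{k+1} = d_k·a_k − m_k, d_{k+1} = (27 − m_{k+1}²)/d_k, a_{k+1} = ⌊(a₀ + m_{k+1})/d_{k+1}⌋ (starting m₀ = 0, d₀ = 1), with convergents p_k = a_k·p_{k-1} + p_{k-2}, q_k = a_k·q_{k-1} + q_{k-2} (p₋₁ = 1, q₋₁ = 0):
  k = 0: a₀ = 5; p₀/q₀ = 5/1; p₀² − 27·q₀² = 25 − 27 = -2.
  k = 1: m = 5, d = 2, a = ⌊(5 + 5)/2⌋ = 5; p/q = (5·5 + 1)/(5·1 + 0) = 26/5; p² − 27·q² = 676 − 675 = 1.
  The first convergent with p² − 27·q² = 1 gives the fundamental solution (x₁, y₁) = (26, 5).
Step 2: Apply the recurrence (x_{n+1}, y_{n+1}) = (x₁x_n + 27y₁y_n, x₁y_n + y₁x_n) repeatedly.
  From (x_1, y_1) = (26, 5): x_2 = 26·26 + 27·5·5 = 1351; y_2 = 26·5 + 5·26 = 260.
  From (x_2, y_2) = (1351, 260): x_3 = 26·1351 + 27·5·260 = 70226; y_3 = 26·260 + 5·1351 = 13515.
  From (x_3, y_3) = (70226, 13515): x_4 = 26·70226 + 27·5·13515 = 3650401; y_4 = 26·13515 + 5·70226 = 702520.
  From (x_4, y_4) = (3650401, 702520): x_5 = 26·3650401 + 27·5·702520 = 189750626; y_5 = 26·702520 + 5·3650401 = 36517525.
Step 3: Verify x_5² - 27·y_5² = 36005300067391876 - 36005300067391875 = 1 (should be 1). ✓

(x_1, y_1) = (26, 5); (x_5, y_5) = (189750626, 36517525).


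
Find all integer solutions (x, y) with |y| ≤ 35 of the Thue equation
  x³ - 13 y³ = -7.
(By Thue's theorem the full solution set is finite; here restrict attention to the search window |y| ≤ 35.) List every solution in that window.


The equation is x³ - 13y³ = -7. For fixed y, x³ = 13·y³ − 7, so a solution requires the RHS to be a perfect cube.
Strategy: iterate y from -35 to 35, compute RHS = 13·y³ − 7, and check whether it is a (positive or negative) perfect cube.
Check small values of y:
  y = 0: RHS = -7 is not a perfect cube.
  y = 1: RHS = 6 is not a perfect cube.
  y = -1: RHS = -20 is not a perfect cube.
  y = 2: RHS = 97 is not a perfect cube.
  y = -2: RHS = -111 is not a perfect cube.
  y = 3: RHS = 344 is not a perfect cube.
  y = -3: RHS = -358 is not a perfect cube.
Continuing the search up to |y| = 35 finds no solutions either.
No (x, y) in the scanned range satisfies the equation.

No integer solutions with |y| ≤ 35.


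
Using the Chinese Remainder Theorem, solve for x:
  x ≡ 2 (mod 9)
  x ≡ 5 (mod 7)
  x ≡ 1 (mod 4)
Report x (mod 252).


Moduli 9, 7, 4 are pairwise coprime; by CRT there is a unique solution modulo M = 9 · 7 · 4 = 252.
Solve pairwise, accumulating the modulus:
  Start with x ≡ 2 (mod 9).
  Combine with x ≡ 5 (mod 7): since gcd(9, 7) = 1, we get a unique residue mod 63.
    Write x = 2 + 9·t and substitute into x ≡ 5 (mod 7): 9·t ≡ 5 − 2 = 3 (mod 7).
    Reduce coefficients mod 7: 2·t ≡ 3 (mod 7).
    The inverse of 2 mod 7 is 4 (since 2·4 = 8 = 1·7 + 1), so t ≡ 4·3 = 12 ≡ 5 (mod 7).
    Then x = 2 + 9·5 = 47, valid modulo lcm(9, 7) = 63: x ≡ 47 (mod 63).
  Combine with x ≡ 1 (mod 4): since gcd(63, 4) = 1, we get a unique residue mod 252.
    Write x = 47 + 63·t and substitute into x ≡ 1 (mod 4): 63·t ≡ 1 − 47 = -46 (mod 4).
    Reduce coefficients mod 4: 3·t ≡ 2 (mod 4).
    The inverse of 3 mod 4 is 3 (since 3·3 = 9 = 2·4 + 1), so t ≡ 3·2 = 6 ≡ 2 (mod 4).
    Then x = 47 + 63·2 = 173, valid modulo lcm(63, 4) = 252: x ≡ 173 (mod 252).
Verify: 173 mod 9 = 2 ✓, 173 mod 7 = 5 ✓, 173 mod 4 = 1 ✓.

x ≡ 173 (mod 252).


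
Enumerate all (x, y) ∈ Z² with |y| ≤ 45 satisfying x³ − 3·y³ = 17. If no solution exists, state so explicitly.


The equation is x³ - 3y³ = 17. For fixed y, x³ = 3·y³ + 17, so a solution requires the RHS to be a perfect cube.
Strategy: iterate y from -45 to 45, compute RHS = 3·y³ + 17, and check whether it is a (positive or negative) perfect cube.
Check small values of y:
  y = 0: RHS = 17 is not a perfect cube.
  y = 1: RHS = 20 is not a perfect cube.
  y = -1: RHS = 14 is not a perfect cube.
  y = 2: RHS = 41 is not a perfect cube.
  y = -2: RHS = -7 is not a perfect cube.
  y = 3: RHS = 98 is not a perfect cube.
  y = -3: RHS = -64 = (-4)³ ⇒ x = -4 works.
Continuing the search up to |y| = 45 finds no further solutions beyond those listed.
Collected solutions: (-4, -3).

Solutions (with |y| ≤ 45): (-4, -3).


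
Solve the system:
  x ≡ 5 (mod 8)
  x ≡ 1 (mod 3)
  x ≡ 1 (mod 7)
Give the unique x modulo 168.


Moduli 8, 3, 7 are pairwise coprime; by CRT there is a unique solution modulo M = 8 · 3 · 7 = 168.
Solve pairwise, accumulating the modulus:
  Start with x ≡ 5 (mod 8).
  Combine with x ≡ 1 (mod 3): since gcd(8, 3) = 1, we get a unique residue mod 24.
    Write x = 5 + 8·t and substitute into x ≡ 1 (mod 3): 8·t ≡ 1 − 5 = -4 (mod 3).
    Reduce coefficients mod 3: 2·t ≡ 2 (mod 3).
    The inverse of 2 mod 3 is 2 (since 2·2 = 4 = 1·3 + 1), so t ≡ 2·2 = 4 ≡ 1 (mod 3).
    Then x = 5 + 8·1 = 13, valid modulo lcm(8, 3) = 24: x ≡ 13 (mod 24).
  Combine with x ≡ 1 (mod 7): since gcd(24, 7) = 1, we get a unique residue mod 168.
    Write x = 13 + 24·t and substitute into x ≡ 1 (mod 7): 24·t ≡ 1 − 13 = -12 (mod 7).
    Reduce coefficients mod 7: 3·t ≡ 2 (mod 7).
    The inverse of 3 mod 7 is 5 (since 3·5 = 15 = 2·7 + 1), so t ≡ 5·2 = 10 ≡ 3 (mod 7).
    Then x = 13 + 24·3 = 85, valid modulo lcm(24, 7) = 168: x ≡ 85 (mod 168).
Verify: 85 mod 8 = 5 ✓, 85 mod 3 = 1 ✓, 85 mod 7 = 1 ✓.

x ≡ 85 (mod 168).


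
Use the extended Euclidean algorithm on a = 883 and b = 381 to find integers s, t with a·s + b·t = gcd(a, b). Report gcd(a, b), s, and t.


Euclidean algorithm on (883, 381) — divide until remainder is 0:
  883 = 2 · 381 + 121
  381 = 3 · 121 + 18
  121 = 6 · 18 + 13
  18 = 1 · 13 + 5
  13 = 2 · 5 + 3
  5 = 1 · 3 + 2
  3 = 1 · 2 + 1
  2 = 2 · 1 + 0
gcd(883, 381) = 1.
Track Bezout coefficients alongside the remainders: start with r₀ = 883 = a·1 + b·0 (s = 1, t = 0) and r₁ = 381 = a·0 + b·1 (s = 0, t = 1); each new remainder r_{k+1} = r_{k-1} − q_k·r_k inherits s_{k+1} = s_{k-1} − q_k·s_k, t_{k+1} = t_{k-1} − q_k·t_k, so r_k = a·s_k + b·t_k at every step:
  q = 2: r = 121, s = 1 − 2·0 = 1, t = 0 − 2·1 = -2  (check: 883·1 + 381·(-2) = 121)
  q = 3: r = 18, s = 0 − 3·1 = -3, t = 1 − 3·(-2) = 7  (check: 883·(-3) + 381·7 = 18)
  q = 6: r = 13, s = 1 − 6·(-3) = 19, t = -2 − 6·7 = -44  (check: 883·19 + 381·(-44) = 13)
  q = 1: r = 5, s = -3 − 1·19 = -22, t = 7 − 1·(-44) = 51  (check: 883·(-22) + 381·51 = 5)
  q = 2: r = 3, s = 19 − 2·(-22) = 63, t = -44 − 2·51 = -146  (check: 883·63 + 381·(-146) = 3)
  q = 1: r = 2, s = -22 − 1·63 = -85, t = 51 − 1·(-146) = 197  (check: 883·(-85) + 381·197 = 2)
  q = 1: r = 1, s = 63 − 1·(-85) = 148, t = -146 − 1·197 = -343  (check: 883·148 + 381·(-343) = 1)
The row with r = 1 (the gcd) gives the Bezout coefficients s = 148, t = -343.
Result: 883 · (148) + 381 · (-343) = 1.

gcd(883, 381) = 1; s = 148, t = -343 (check: 883·148 + 381·(-343) = 1).


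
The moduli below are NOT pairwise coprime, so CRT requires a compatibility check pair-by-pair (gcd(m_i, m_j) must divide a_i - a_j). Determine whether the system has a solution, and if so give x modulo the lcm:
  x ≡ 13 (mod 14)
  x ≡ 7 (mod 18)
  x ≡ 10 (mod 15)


Moduli 14, 18, 15 are not pairwise coprime, so CRT works modulo lcm(m_i) when all pairwise compatibility conditions hold.
Pairwise compatibility: gcd(m_i, m_j) must divide a_i - a_j for every pair.
Merge one congruence at a time:
  Start: x ≡ 13 (mod 14).
  Combine with x ≡ 7 (mod 18): gcd(14, 18) = 2; 7 - 13 = -6, which IS divisible by 2, so compatible.
    Write x = 13 + 14·t and substitute into x ≡ 7 (mod 18): 14·t ≡ 7 − 13 = -6 (mod 18).
    Divide the congruence (and modulus) by g = 2: 7·t ≡ -3 (mod 9).
    Reduce coefficients mod 9: 7·t ≡ 6 (mod 9).
    The inverse of 7 mod 9 is 4 (since 7·4 = 28 = 3·9 + 1), so t ≡ 4·6 = 24 ≡ 6 (mod 9).
    Then x = 13 + 14·6 = 97, valid modulo lcm(14, 18) = 126: x ≡ 97 (mod 126).
  Combine with x ≡ 10 (mod 15): gcd(126, 15) = 3; 10 - 97 = -87, which IS divisible by 3, so compatible.
    Write x = 97 + 126·t and substitute into x ≡ 10 (mod 15): 126·t ≡ 10 − 97 = -87 (mod 15).
    Divide the congruence (and modulus) by g = 3: 42·t ≡ -29 (mod 5).
    Reduce coefficients mod 5: 2·t ≡ 1 (mod 5).
    The inverse of 2 mod 5 is 3 (since 2·3 = 6 = 1·5 + 1), so t ≡ 3·1 = 3 ≡ 3 (mod 5).
    Then x = 97 + 126·3 = 475, valid modulo lcm(126, 15) = 630: x ≡ 475 (mod 630).
Verify: 475 mod 14 = 13, 475 mod 18 = 7, 475 mod 15 = 10.

x ≡ 475 (mod 630).


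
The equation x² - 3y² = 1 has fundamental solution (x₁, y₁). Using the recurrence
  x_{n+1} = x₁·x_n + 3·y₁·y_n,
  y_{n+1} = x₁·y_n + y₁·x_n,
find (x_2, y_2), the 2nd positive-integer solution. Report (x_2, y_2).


Step 1: Find the fundamental solution (x₁, y₁) of x² - 3y² = 1.
  Expand √3 as a continued fraction. a₀ = ⌊√3⌋ = 1; iterate m_{k+1} = d_k·a_k − m_k, d_{k+1} = (3 − m_{k+1}²)/d_k, a_{k+1} = ⌊(a₀ + m_{k+1})/d_{k+1}⌋ (starting m₀ = 0, d₀ = 1), with convergents p_k = a_k·p_{k-1} + p_{k-2}, q_k = a_k·q_{k-1} + q_{k-2} (p₋₁ = 1, q₋₁ = 0):
  k = 0: a₀ = 1; p₀/q₀ = 1/1; p₀² − 3·q₀² = 1 − 3 = -2.
  k = 1: m = 1, d = 2, a = ⌊(1 + 1)/2⌋ = 1; p/q = (1·1 + 1)/(1·1 + 0) = 2/1; p² − 3·q² = 4 − 3 = 1.
  The first convergent with p² − 3·q² = 1 gives the fundamental solution (x₁, y₁) = (2, 1).
Step 2: Apply the recurrence (x_{n+1}, y_{n+1}) = (x₁x_n + 3y₁y_n, x₁y_n + y₁x_n) repeatedly.
  From (x_1, y_1) = (2, 1): x_2 = 2·2 + 3·1·1 = 7; y_2 = 2·1 + 1·2 = 4.
Step 3: Verify x_2² - 3·y_2² = 49 - 48 = 1 (should be 1). ✓

(x_1, y_1) = (2, 1); (x_2, y_2) = (7, 4).


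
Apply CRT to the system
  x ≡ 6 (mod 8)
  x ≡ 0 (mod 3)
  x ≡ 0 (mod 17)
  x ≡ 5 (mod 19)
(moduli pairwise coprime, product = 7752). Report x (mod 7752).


Product of moduli M = 8 · 3 · 17 · 19 = 7752.
Merge one congruence at a time:
  Start: x ≡ 6 (mod 8).
  Combine with x ≡ 0 (mod 3); new modulus lcm = 24.
    Write x = 6 + 8·t and substitute into x ≡ 0 (mod 3): 8·t ≡ 0 − 6 = -6 (mod 3).
    Reduce coefficients mod 3: 2·t ≡ 0 (mod 3).
    The inverse of 2 mod 3 is 2 (since 2·2 = 4 = 1·3 + 1), so t ≡ 2·0 = 0 ≡ 0 (mod 3).
    Then x = 6 + 8·0 = 6, valid modulo lcm(8, 3) = 24: x ≡ 6 (mod 24).
  Combine with x ≡ 0 (mod 17); new modulus lcm = 408.
    Write x = 6 + 24·t and substitute into x ≡ 0 (mod 17): 24·t ≡ 0 − 6 = -6 (mod 17).
    Reduce coefficients mod 17: 7·t ≡ 11 (mod 17).
    The inverse of 7 mod 17 is 5 (since 7·5 = 35 = 2·17 + 1), so t ≡ 5·11 = 55 ≡ 4 (mod 17).
    Then x = 6 + 24·4 = 102, valid modulo lcm(24, 17) = 408: x ≡ 102 (mod 408).
  Combine with x ≡ 5 (mod 19); new modulus lcm = 7752.
    Write x = 102 + 408·t and substitute into x ≡ 5 (mod 19): 408·t ≡ 5 − 102 = -97 (mod 19).
    Reduce coefficients mod 19: 9·t ≡ 17 (mod 19).
    The inverse of 9 mod 19 is 17 (since 9·17 = 153 = 8·19 + 1), so t ≡ 17·17 = 289 ≡ 4 (mod 19).
    Then x = 102 + 408·4 = 1734, valid modulo lcm(408, 19) = 7752: x ≡ 1734 (mod 7752).
Verify against each original: 1734 mod 8 = 6, 1734 mod 3 = 0, 1734 mod 17 = 0, 1734 mod 19 = 5.

x ≡ 1734 (mod 7752).
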